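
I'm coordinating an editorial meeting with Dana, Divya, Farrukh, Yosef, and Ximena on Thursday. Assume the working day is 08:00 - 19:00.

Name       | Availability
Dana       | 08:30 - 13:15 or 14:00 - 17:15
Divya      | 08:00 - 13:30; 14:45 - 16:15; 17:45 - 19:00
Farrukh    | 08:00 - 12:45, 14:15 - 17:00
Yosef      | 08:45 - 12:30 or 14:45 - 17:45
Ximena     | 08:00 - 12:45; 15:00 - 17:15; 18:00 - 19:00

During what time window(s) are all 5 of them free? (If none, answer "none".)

08:45-12:30, 15:00-16:15

Dana ∩ Divya: 08:30-13:15, 14:45-16:15.
Dana ∩ Divya ∩ Farrukh: 08:30-12:45, 14:45-16:15.
Dana ∩ Divya ∩ Farrukh ∩ Yosef: 08:45-12:30, 14:45-16:15.
Dana ∩ Divya ∩ Farrukh ∩ Yosef ∩ Ximena: 08:45-12:30, 15:00-16:15.
Those are the intersection windows.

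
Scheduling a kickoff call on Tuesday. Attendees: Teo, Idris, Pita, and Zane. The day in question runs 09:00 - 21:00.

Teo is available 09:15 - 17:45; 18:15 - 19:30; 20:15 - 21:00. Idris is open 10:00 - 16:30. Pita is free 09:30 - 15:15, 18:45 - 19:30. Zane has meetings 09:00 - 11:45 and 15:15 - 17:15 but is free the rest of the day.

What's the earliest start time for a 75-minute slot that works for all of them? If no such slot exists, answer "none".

11:45

Teo free: 09:15-17:45, 18:15-19:30, 20:15-21:00.
Idris free: 10:00-16:30.
Pita free: 09:30-15:15, 18:45-19:30.
Zane free: 11:45-15:15, 17:15-21:00 (invert busy blocks within the working day).
Teo ∩ Idris: 10:00-16:30.
Teo ∩ Idris ∩ Pita: 10:00-15:15.
Teo ∩ Idris ∩ Pita ∩ Zane: 11:45-15:15.
Those are the intersection windows.
The first common window of at least 75 minutes is 11:45-15:15, so the earliest start is 11:45.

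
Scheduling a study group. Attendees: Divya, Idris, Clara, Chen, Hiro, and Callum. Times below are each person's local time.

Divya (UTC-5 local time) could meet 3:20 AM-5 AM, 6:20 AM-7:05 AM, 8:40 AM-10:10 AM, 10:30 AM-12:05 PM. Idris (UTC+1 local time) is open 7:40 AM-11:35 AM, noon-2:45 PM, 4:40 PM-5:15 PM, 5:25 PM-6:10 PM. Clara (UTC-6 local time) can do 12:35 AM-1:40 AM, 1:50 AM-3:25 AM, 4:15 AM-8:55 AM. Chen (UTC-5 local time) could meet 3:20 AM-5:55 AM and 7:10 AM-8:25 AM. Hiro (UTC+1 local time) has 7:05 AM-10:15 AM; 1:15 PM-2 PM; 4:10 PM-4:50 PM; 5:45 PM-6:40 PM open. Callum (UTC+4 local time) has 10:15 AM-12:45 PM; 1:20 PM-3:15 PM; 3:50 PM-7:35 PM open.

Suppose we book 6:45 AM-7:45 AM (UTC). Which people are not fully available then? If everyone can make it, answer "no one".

Divya in UTC: 08:20-10:00, 11:20-12:05, 13:40-15:10, 15:30-17:05 (add 5h to convert from UTC-5).
Idris in UTC: 06:40-10:35, 11:00-13:45, 15:40-16:15, 16:25-17:10 (subtract 1h to convert from UTC+1).
Clara in UTC: 06:35-07:40, 07:50-09:25, 10:15-14:55 (add 6h to convert from UTC-6).
Chen in UTC: 08:20-10:55, 12:10-13:25 (add 5h to convert from UTC-5).
Hiro in UTC: 06:05-09:15, 12:15-13:00, 15:10-15:50, 16:45-17:40 (subtract 1h to convert from UTC+1).
Callum in UTC: 06:15-08:45, 09:20-11:15, 11:50-15:35 (subtract 4h to convert from UTC+4).
Divya: not fully free for 06:45-07:45. Idris: free for 06:45-07:45. Clara: not fully free for 06:45-07:45. Chen: not fully free for 06:45-07:45. Hiro: free for 06:45-07:45. Callum: free for 06:45-07:45.

Chen, Clara, Divya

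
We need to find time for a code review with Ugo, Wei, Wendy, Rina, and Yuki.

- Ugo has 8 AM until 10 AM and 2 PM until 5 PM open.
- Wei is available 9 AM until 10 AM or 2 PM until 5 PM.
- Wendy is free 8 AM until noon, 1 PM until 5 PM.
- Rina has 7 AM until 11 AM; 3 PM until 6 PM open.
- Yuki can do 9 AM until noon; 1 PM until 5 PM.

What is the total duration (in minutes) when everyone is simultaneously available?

180

Ugo ∩ Wei: 09:00-10:00, 14:00-17:00.
Ugo ∩ Wei ∩ Wendy: 09:00-10:00, 14:00-17:00.
Ugo ∩ Wei ∩ Wendy ∩ Rina: 09:00-10:00, 15:00-17:00.
Ugo ∩ Wei ∩ Wendy ∩ Rina ∩ Yuki: 09:00-10:00, 15:00-17:00.
Summing the common windows: 60 + 120 = 180 minutes.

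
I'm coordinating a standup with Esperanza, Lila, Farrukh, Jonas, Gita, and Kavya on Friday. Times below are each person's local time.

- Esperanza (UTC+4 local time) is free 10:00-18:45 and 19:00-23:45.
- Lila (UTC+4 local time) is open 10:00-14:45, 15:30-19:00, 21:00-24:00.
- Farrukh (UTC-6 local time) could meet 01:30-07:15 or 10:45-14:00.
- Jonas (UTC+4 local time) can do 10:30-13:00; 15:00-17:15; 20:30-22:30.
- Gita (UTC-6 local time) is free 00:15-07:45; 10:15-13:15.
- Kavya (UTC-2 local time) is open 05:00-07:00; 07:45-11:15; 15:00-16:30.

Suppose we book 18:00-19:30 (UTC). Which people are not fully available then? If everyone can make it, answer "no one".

Esperanza in UTC: 06:00-14:45, 15:00-19:45 (subtract 4h to convert from UTC+4).
Lila in UTC: 06:00-10:45, 11:30-15:00, 17:00-20:00 (subtract 4h to convert from UTC+4).
Farrukh in UTC: 07:30-13:15, 16:45-20:00 (add 6h to convert from UTC-6).
Jonas in UTC: 06:30-09:00, 11:00-13:15, 16:30-18:30 (subtract 4h to convert from UTC+4).
Gita in UTC: 06:15-13:45, 16:15-19:15 (add 6h to convert from UTC-6).
Kavya in UTC: 07:00-09:00, 09:45-13:15, 17:00-18:30 (add 2h to convert from UTC-2).
Esperanza: free for 18:00-19:30. Lila: free for 18:00-19:30. Farrukh: free for 18:00-19:30. Jonas: not fully free for 18:00-19:30. Gita: not fully free for 18:00-19:30. Kavya: not fully free for 18:00-19:30.

Gita, Jonas, Kavya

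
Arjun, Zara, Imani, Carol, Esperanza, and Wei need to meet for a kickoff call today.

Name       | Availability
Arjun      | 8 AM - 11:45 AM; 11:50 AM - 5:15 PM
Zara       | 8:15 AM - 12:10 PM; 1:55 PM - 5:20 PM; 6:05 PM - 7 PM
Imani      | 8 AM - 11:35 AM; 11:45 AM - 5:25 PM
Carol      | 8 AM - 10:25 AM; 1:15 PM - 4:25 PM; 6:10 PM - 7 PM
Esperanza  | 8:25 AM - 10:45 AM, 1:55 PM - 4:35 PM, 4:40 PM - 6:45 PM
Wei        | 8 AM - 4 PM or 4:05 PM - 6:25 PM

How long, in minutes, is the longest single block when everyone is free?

Arjun ∩ Zara: 08:15-11:45, 11:50-12:10, 13:55-17:15.
Arjun ∩ Zara ∩ Imani: 08:15-11:35, 11:50-12:10, 13:55-17:15.
Arjun ∩ Zara ∩ Imani ∩ Carol: 08:15-10:25, 13:55-16:25.
Arjun ∩ Zara ∩ Imani ∩ Carol ∩ Esperanza: 08:25-10:25, 13:55-16:25.
Arjun ∩ Zara ∩ Imani ∩ Carol ∩ Esperanza ∩ Wei: 08:25-10:25, 13:55-16:00, 16:05-16:25.
The longest is 13:55-16:00 at 125 minutes.

125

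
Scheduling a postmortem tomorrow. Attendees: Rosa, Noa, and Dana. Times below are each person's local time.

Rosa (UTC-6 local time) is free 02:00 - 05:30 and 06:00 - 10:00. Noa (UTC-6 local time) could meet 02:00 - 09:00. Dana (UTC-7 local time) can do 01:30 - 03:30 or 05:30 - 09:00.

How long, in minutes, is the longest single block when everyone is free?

150

Rosa in UTC: 08:00-11:30, 12:00-16:00 (add 6h to convert from UTC-6).
Noa in UTC: 08:00-15:00 (add 6h to convert from UTC-6).
Dana in UTC: 08:30-10:30, 12:30-16:00 (add 7h to convert from UTC-7).
Rosa ∩ Noa: 08:00-11:30, 12:00-15:00.
Rosa ∩ Noa ∩ Dana: 08:30-10:30, 12:30-15:00.
The longest is 12:30-15:00 at 150 minutes.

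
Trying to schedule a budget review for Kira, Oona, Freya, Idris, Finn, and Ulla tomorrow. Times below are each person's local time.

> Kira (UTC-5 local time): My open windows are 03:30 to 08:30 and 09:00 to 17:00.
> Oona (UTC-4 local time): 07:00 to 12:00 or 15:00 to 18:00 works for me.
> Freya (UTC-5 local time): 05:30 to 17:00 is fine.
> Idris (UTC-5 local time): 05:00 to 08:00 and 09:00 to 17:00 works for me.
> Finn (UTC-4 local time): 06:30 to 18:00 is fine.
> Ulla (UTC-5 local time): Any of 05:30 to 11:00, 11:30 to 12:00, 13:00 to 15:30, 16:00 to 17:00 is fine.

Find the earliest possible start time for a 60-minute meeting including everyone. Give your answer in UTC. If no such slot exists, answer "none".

Kira in UTC: 08:30-13:30, 14:00-22:00 (add 5h to convert from UTC-5).
Oona in UTC: 11:00-16:00, 19:00-22:00 (add 4h to convert from UTC-4).
Freya in UTC: 10:30-22:00 (add 5h to convert from UTC-5).
Idris in UTC: 10:00-13:00, 14:00-22:00 (add 5h to convert from UTC-5).
Finn in UTC: 10:30-22:00 (add 4h to convert from UTC-4).
Ulla in UTC: 10:30-16:00, 16:30-17:00, 18:00-20:30, 21:00-22:00 (add 5h to convert from UTC-5).
Kira ∩ Oona: 11:00-13:30, 14:00-16:00, 19:00-22:00.
Kira ∩ Oona ∩ Freya: 11:00-13:30, 14:00-16:00, 19:00-22:00.
Kira ∩ Oona ∩ Freya ∩ Idris: 11:00-13:00, 14:00-16:00, 19:00-22:00.
Kira ∩ Oona ∩ Freya ∩ Idris ∩ Finn: 11:00-13:00, 14:00-16:00, 19:00-22:00.
Kira ∩ Oona ∩ Freya ∩ Idris ∩ Finn ∩ Ulla: 11:00-13:00, 14:00-16:00, 19:00-20:30, 21:00-22:00.
The first common window of at least 60 minutes is 11:00-13:00, so the earliest start is 11:00.

11:00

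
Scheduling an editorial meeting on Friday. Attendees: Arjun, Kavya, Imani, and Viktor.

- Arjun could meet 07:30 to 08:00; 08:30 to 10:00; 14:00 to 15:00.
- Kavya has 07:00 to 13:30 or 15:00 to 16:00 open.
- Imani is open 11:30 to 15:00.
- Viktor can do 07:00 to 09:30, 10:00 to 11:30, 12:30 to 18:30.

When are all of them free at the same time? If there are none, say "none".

none

Arjun ∩ Kavya: 07:30-08:00, 08:30-10:00.
Arjun ∩ Kavya ∩ Imani: ∅.
Arjun ∩ Kavya ∩ Imani ∩ Viktor: ∅.
There is no time when everyone is free.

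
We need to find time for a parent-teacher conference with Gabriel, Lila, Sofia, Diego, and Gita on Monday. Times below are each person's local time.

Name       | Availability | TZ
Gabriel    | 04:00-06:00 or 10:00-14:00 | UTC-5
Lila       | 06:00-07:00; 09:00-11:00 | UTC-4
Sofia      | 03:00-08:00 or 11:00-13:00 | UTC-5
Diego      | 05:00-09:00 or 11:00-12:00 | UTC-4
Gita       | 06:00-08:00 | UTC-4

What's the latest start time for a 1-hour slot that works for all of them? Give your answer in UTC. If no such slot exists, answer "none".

Gabriel in UTC: 09:00-11:00, 15:00-19:00 (add 5h to convert from UTC-5).
Lila in UTC: 10:00-11:00, 13:00-15:00 (add 4h to convert from UTC-4).
Sofia in UTC: 08:00-13:00, 16:00-18:00 (add 5h to convert from UTC-5).
Diego in UTC: 09:00-13:00, 15:00-16:00 (add 4h to convert from UTC-4).
Gita in UTC: 10:00-12:00 (add 4h to convert from UTC-4).
Gabriel ∩ Lila: 10:00-11:00.
Gabriel ∩ Lila ∩ Sofia: 10:00-11:00.
Gabriel ∩ Lila ∩ Sofia ∩ Diego: 10:00-11:00.
Gabriel ∩ Lila ∩ Sofia ∩ Diego ∩ Gita: 10:00-11:00.
The last common window of at least 60 minutes is 10:00-11:00; a 60-minute meeting can start as late as 10:00 and still end by 11:00.

10:00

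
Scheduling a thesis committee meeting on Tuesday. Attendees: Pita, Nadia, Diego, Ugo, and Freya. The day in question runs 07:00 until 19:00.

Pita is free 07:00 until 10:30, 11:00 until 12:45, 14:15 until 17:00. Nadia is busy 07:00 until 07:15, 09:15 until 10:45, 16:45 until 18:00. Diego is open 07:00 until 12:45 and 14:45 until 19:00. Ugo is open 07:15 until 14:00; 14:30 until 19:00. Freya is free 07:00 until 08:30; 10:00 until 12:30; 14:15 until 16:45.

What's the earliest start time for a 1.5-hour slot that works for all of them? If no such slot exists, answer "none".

Pita free: 07:00-10:30, 11:00-12:45, 14:15-17:00.
Nadia free: 07:15-09:15, 10:45-16:45, 18:00-19:00 (invert busy blocks within the working day).
Diego free: 07:00-12:45, 14:45-19:00.
Ugo free: 07:15-14:00, 14:30-19:00.
Freya free: 07:00-08:30, 10:00-12:30, 14:15-16:45.
Pita ∩ Nadia: 07:15-09:15, 11:00-12:45, 14:15-16:45.
Pita ∩ Nadia ∩ Diego: 07:15-09:15, 11:00-12:45, 14:45-16:45.
Pita ∩ Nadia ∩ Diego ∩ Ugo: 07:15-09:15, 11:00-12:45, 14:45-16:45.
Pita ∩ Nadia ∩ Diego ∩ Ugo ∩ Freya: 07:15-08:30, 11:00-12:30, 14:45-16:45.
So the common availability across everyone is 07:15-08:30, 11:00-12:30, 14:45-16:45.
The first common window of at least 90 minutes is 11:00-12:30, so the earliest start is 11:00.

11:00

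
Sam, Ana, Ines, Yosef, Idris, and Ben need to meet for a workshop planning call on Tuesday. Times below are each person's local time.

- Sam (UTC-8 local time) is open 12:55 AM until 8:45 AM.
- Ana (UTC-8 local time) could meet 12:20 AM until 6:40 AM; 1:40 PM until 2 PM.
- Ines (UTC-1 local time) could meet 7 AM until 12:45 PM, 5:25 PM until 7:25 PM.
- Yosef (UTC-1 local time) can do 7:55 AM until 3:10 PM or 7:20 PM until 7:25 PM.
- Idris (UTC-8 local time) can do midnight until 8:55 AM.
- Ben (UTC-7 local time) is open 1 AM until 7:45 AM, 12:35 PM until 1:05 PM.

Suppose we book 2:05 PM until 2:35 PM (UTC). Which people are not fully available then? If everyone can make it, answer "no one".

Ines

Sam in UTC: 08:55-16:45 (add 8h to convert from UTC-8).
Ana in UTC: 08:20-14:40, 21:40-22:00 (add 8h to convert from UTC-8).
Ines in UTC: 08:00-13:45, 18:25-20:25 (add 1h to convert from UTC-1).
Yosef in UTC: 08:55-16:10, 20:20-20:25 (add 1h to convert from UTC-1).
Idris in UTC: 08:00-16:55 (add 8h to convert from UTC-8).
Ben in UTC: 08:00-14:45, 19:35-20:05 (add 7h to convert from UTC-7).
Sam: free for 14:05-14:35. Ana: free for 14:05-14:35. Ines: not fully free for 14:05-14:35. Yosef: free for 14:05-14:35. Idris: free for 14:05-14:35. Ben: free for 14:05-14:35.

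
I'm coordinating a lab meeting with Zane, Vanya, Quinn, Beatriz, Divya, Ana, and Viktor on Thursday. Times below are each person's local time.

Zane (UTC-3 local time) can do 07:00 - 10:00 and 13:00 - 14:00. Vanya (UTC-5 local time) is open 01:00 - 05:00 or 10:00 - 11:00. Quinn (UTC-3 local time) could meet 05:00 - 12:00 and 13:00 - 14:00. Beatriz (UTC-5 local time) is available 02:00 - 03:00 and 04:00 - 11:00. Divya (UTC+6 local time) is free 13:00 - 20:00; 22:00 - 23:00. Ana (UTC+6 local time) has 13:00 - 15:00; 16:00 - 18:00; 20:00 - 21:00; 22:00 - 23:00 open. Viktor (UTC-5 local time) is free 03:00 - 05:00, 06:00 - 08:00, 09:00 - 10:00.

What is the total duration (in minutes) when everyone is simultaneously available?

0

Zane in UTC: 10:00-13:00, 16:00-17:00 (add 3h to convert from UTC-3).
Vanya in UTC: 06:00-10:00, 15:00-16:00 (add 5h to convert from UTC-5).
Quinn in UTC: 08:00-15:00, 16:00-17:00 (add 3h to convert from UTC-3).
Beatriz in UTC: 07:00-08:00, 09:00-16:00 (add 5h to convert from UTC-5).
Divya in UTC: 07:00-14:00, 16:00-17:00 (subtract 6h to convert from UTC+6).
Ana in UTC: 07:00-09:00, 10:00-12:00, 14:00-15:00, 16:00-17:00 (subtract 6h to convert from UTC+6).
Viktor in UTC: 08:00-10:00, 11:00-13:00, 14:00-15:00 (add 5h to convert from UTC-5).
Zane ∩ Vanya: ∅.
Zane ∩ Vanya ∩ Quinn: ∅.
Zane ∩ Vanya ∩ Quinn ∩ Beatriz: ∅.
Zane ∩ Vanya ∩ Quinn ∩ Beatriz ∩ Divya: ∅.
Zane ∩ Vanya ∩ Quinn ∩ Beatriz ∩ Divya ∩ Ana: ∅.
Zane ∩ Vanya ∩ Quinn ∩ Beatriz ∩ Divya ∩ Ana ∩ Viktor: ∅.
There is no time when everyone is free.
There is no common window, so the total is 0 minutes.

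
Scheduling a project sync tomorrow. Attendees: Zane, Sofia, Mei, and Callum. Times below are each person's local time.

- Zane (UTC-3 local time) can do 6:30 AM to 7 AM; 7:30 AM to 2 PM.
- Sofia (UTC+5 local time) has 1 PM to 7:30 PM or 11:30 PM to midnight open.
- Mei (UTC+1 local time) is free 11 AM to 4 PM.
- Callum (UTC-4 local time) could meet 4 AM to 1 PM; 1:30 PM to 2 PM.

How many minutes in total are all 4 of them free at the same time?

240

Zane in UTC: 09:30-10:00, 10:30-17:00 (add 3h to convert from UTC-3).
Sofia in UTC: 08:00-14:30, 18:30-19:00 (subtract 5h to convert from UTC+5).
Mei in UTC: 10:00-15:00 (subtract 1h to convert from UTC+1).
Callum in UTC: 08:00-17:00, 17:30-18:00 (add 4h to convert from UTC-4).
Zane ∩ Sofia: 09:30-10:00, 10:30-14:30.
Zane ∩ Sofia ∩ Mei: 10:30-14:30.
Zane ∩ Sofia ∩ Mei ∩ Callum: 10:30-14:30.
So the common availability across everyone is 10:30-14:30.
That's a single block of 240 minutes.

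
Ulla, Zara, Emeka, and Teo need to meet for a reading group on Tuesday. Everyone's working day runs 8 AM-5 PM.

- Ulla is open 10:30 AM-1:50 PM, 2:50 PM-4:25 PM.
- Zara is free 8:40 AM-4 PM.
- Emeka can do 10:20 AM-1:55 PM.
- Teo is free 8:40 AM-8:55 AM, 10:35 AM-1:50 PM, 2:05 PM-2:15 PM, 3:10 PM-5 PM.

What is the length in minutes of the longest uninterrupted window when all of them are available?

Ulla ∩ Zara: 10:30-13:50, 14:50-16:00.
Ulla ∩ Zara ∩ Emeka: 10:30-13:50.
Ulla ∩ Zara ∩ Emeka ∩ Teo: 10:35-13:50.
The longest is 10:35-13:50 at 195 minutes.

195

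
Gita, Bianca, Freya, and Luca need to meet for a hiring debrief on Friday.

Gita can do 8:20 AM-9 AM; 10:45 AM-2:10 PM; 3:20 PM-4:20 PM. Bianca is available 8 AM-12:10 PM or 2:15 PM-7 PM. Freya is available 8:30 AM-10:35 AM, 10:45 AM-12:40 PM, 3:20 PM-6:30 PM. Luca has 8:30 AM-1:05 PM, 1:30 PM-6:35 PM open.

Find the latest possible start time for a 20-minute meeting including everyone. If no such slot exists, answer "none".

Gita ∩ Bianca: 08:20-09:00, 10:45-12:10, 15:20-16:20.
Gita ∩ Bianca ∩ Freya: 08:30-09:00, 10:45-12:10, 15:20-16:20.
Gita ∩ Bianca ∩ Freya ∩ Luca: 08:30-09:00, 10:45-12:10, 15:20-16:20.
Those are the intersection windows.
The last common window of at least 20 minutes is 15:20-16:20; a 20-minute meeting can start as late as 16:00 and still end by 16:20.

16:00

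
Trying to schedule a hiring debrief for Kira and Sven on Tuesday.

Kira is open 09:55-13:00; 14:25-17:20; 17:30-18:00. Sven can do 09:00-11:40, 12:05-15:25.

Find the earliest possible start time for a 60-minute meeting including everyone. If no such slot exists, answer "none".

Kira ∩ Sven: 09:55-11:40, 12:05-13:00, 14:25-15:25.
The first common window of at least 60 minutes is 09:55-11:40, so the earliest start is 09:55.

09:55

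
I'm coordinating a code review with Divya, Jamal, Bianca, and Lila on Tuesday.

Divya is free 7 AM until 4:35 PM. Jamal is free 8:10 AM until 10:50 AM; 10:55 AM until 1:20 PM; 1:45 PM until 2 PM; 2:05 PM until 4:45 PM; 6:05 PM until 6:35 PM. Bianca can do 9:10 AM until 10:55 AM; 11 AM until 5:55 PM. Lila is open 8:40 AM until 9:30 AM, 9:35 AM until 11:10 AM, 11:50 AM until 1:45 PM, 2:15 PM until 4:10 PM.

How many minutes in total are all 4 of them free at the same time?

Divya ∩ Jamal: 08:10-10:50, 10:55-13:20, 13:45-14:00, 14:05-16:35.
Divya ∩ Jamal ∩ Bianca: 09:10-10:50, 11:00-13:20, 13:45-14:00, 14:05-16:35.
Divya ∩ Jamal ∩ Bianca ∩ Lila: 09:10-09:30, 09:35-10:50, 11:00-11:10, 11:50-13:20, 14:15-16:10.
So the common availability across everyone is 09:10-09:30, 09:35-10:50, 11:00-11:10, 11:50-13:20, 14:15-16:10.
Summing the common windows: 20 + 75 + 10 + 90 + 115 = 310 minutes.

310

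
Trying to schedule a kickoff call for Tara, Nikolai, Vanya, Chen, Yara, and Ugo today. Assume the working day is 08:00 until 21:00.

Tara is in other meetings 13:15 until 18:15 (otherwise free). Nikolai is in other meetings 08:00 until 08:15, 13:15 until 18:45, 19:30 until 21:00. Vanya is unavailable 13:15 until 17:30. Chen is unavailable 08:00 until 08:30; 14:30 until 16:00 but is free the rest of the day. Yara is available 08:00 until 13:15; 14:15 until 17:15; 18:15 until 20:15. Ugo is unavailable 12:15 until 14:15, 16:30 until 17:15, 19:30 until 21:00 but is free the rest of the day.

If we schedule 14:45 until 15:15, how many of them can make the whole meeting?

Tara free: 08:00-13:15, 18:15-21:00 (invert busy blocks within the working day).
Nikolai free: 08:15-13:15, 18:45-19:30 (invert busy blocks within the working day).
Vanya free: 08:00-13:15, 17:30-21:00 (invert busy blocks within the working day).
Chen free: 08:30-14:30, 16:00-21:00 (invert busy blocks within the working day).
Yara free: 08:00-13:15, 14:15-17:15, 18:15-20:15.
Ugo free: 08:00-12:15, 14:15-16:30, 17:15-19:30 (invert busy blocks within the working day).
Yara and Ugo can make the full 14:45-15:15 slot — that's 2.

2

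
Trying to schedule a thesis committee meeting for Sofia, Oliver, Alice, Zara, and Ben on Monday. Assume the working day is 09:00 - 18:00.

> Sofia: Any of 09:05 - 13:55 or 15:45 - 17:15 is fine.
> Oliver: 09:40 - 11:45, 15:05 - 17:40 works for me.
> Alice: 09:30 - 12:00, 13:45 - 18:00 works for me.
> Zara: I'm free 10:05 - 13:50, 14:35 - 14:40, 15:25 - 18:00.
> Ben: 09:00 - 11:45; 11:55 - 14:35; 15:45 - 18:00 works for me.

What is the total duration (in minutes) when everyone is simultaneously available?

Sofia ∩ Oliver: 09:40-11:45, 15:45-17:15.
Sofia ∩ Oliver ∩ Alice: 09:40-11:45, 15:45-17:15.
Sofia ∩ Oliver ∩ Alice ∩ Zara: 10:05-11:45, 15:45-17:15.
Sofia ∩ Oliver ∩ Alice ∩ Zara ∩ Ben: 10:05-11:45, 15:45-17:15.
Those are the intersection windows.
Summing the common windows: 100 + 90 = 190 minutes.

190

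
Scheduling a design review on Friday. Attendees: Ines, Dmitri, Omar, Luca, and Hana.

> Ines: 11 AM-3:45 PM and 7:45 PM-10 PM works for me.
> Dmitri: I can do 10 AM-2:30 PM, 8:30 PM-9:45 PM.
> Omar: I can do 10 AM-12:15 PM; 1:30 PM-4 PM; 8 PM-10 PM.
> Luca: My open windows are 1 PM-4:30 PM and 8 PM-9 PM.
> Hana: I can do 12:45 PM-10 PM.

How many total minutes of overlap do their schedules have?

Ines ∩ Dmitri: 11:00-14:30, 20:30-21:45.
Ines ∩ Dmitri ∩ Omar: 11:00-12:15, 13:30-14:30, 20:30-21:45.
Ines ∩ Dmitri ∩ Omar ∩ Luca: 13:30-14:30, 20:30-21:00.
Ines ∩ Dmitri ∩ Omar ∩ Luca ∩ Hana: 13:30-14:30, 20:30-21:00.
So the common availability across everyone is 13:30-14:30, 20:30-21:00.
Summing the common windows: 60 + 30 = 90 minutes.

90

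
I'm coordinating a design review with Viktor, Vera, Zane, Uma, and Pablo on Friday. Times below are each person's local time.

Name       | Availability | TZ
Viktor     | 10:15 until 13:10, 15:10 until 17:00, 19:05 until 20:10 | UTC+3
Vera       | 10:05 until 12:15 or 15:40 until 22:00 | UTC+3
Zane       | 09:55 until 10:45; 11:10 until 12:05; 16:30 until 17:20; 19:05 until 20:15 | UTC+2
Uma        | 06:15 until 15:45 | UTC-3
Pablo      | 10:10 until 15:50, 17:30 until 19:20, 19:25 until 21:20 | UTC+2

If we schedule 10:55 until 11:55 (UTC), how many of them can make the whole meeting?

Viktor in UTC: 07:15-10:10, 12:10-14:00, 16:05-17:10 (subtract 3h to convert from UTC+3).
Vera in UTC: 07:05-09:15, 12:40-19:00 (subtract 3h to convert from UTC+3).
Zane in UTC: 07:55-08:45, 09:10-10:05, 14:30-15:20, 17:05-18:15 (subtract 2h to convert from UTC+2).
Uma in UTC: 09:15-18:45 (add 3h to convert from UTC-3).
Pablo in UTC: 08:10-13:50, 15:30-17:20, 17:25-19:20 (subtract 2h to convert from UTC+2).
Uma and Pablo can make the full 10:55-11:55 slot — that's 2.

2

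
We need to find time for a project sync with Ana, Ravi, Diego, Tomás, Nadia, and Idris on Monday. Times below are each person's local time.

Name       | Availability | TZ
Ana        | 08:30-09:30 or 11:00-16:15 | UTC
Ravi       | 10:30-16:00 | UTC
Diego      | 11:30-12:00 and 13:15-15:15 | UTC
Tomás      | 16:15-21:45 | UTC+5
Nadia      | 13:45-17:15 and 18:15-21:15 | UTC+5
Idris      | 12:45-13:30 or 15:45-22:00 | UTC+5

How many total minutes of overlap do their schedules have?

Ana in UTC: 08:30-09:30, 11:00-16:15.
Ravi in UTC: 10:30-16:00.
Diego in UTC: 11:30-12:00, 13:15-15:15.
Tomás in UTC: 11:15-16:45 (subtract 5h to convert from UTC+5).
Nadia in UTC: 08:45-12:15, 13:15-16:15 (subtract 5h to convert from UTC+5).
Idris in UTC: 07:45-08:30, 10:45-17:00 (subtract 5h to convert from UTC+5).
Ana ∩ Ravi: 11:00-16:00.
Ana ∩ Ravi ∩ Diego: 11:30-12:00, 13:15-15:15.
Ana ∩ Ravi ∩ Diego ∩ Tomás: 11:30-12:00, 13:15-15:15.
Ana ∩ Ravi ∩ Diego ∩ Tomás ∩ Nadia: 11:30-12:00, 13:15-15:15.
Ana ∩ Ravi ∩ Diego ∩ Tomás ∩ Nadia ∩ Idris: 11:30-12:00, 13:15-15:15.
Summing the common windows: 30 + 120 = 150 minutes.

150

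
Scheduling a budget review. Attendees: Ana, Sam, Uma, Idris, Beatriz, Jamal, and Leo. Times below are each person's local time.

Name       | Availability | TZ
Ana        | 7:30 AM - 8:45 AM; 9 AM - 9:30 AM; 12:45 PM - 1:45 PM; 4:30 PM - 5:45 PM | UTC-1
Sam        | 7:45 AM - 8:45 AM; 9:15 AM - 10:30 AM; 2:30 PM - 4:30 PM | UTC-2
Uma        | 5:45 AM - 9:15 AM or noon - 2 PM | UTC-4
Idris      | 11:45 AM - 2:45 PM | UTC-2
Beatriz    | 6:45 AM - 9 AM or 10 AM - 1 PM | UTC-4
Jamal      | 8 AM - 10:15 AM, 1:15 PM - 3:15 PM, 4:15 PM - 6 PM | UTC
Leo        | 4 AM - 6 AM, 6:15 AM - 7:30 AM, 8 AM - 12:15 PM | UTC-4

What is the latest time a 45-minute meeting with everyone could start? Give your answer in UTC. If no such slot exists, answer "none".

Ana in UTC: 08:30-09:45, 10:00-10:30, 13:45-14:45, 17:30-18:45 (add 1h to convert from UTC-1).
Sam in UTC: 09:45-10:45, 11:15-12:30, 16:30-18:30 (add 2h to convert from UTC-2).
Uma in UTC: 09:45-13:15, 16:00-18:00 (add 4h to convert from UTC-4).
Idris in UTC: 13:45-16:45 (add 2h to convert from UTC-2).
Beatriz in UTC: 10:45-13:00, 14:00-17:00 (add 4h to convert from UTC-4).
Jamal in UTC: 08:00-10:15, 13:15-15:15, 16:15-18:00.
Leo in UTC: 08:00-10:00, 10:15-11:30, 12:00-16:15 (add 4h to convert from UTC-4).
Ana ∩ Sam: 10:00-10:30, 17:30-18:30.
Ana ∩ Sam ∩ Uma: 10:00-10:30, 17:30-18:00.
Ana ∩ Sam ∩ Uma ∩ Idris: ∅.
Ana ∩ Sam ∩ Uma ∩ Idris ∩ Beatriz: ∅.
Ana ∩ Sam ∩ Uma ∩ Idris ∩ Beatriz ∩ Jamal: ∅.
Ana ∩ Sam ∩ Uma ∩ Idris ∩ Beatriz ∩ Jamal ∩ Leo: ∅.
There is no time when everyone is free.
No common window is at least 45 minutes long.

none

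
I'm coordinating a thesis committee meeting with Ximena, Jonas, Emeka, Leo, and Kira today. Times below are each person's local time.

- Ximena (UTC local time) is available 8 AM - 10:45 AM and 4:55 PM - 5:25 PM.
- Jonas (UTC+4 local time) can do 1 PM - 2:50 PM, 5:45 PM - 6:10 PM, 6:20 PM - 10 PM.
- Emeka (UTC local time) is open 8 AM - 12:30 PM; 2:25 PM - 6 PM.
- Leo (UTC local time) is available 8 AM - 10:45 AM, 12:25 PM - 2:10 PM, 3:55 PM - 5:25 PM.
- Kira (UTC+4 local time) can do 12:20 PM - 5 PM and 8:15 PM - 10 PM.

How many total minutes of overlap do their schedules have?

135

Ximena in UTC: 08:00-10:45, 16:55-17:25.
Jonas in UTC: 09:00-10:50, 13:45-14:10, 14:20-18:00 (subtract 4h to convert from UTC+4).
Emeka in UTC: 08:00-12:30, 14:25-18:00.
Leo in UTC: 08:00-10:45, 12:25-14:10, 15:55-17:25.
Kira in UTC: 08:20-13:00, 16:15-18:00 (subtract 4h to convert from UTC+4).
Ximena ∩ Jonas: 09:00-10:45, 16:55-17:25.
Ximena ∩ Jonas ∩ Emeka: 09:00-10:45, 16:55-17:25.
Ximena ∩ Jonas ∩ Emeka ∩ Leo: 09:00-10:45, 16:55-17:25.
Ximena ∩ Jonas ∩ Emeka ∩ Leo ∩ Kira: 09:00-10:45, 16:55-17:25.
Those are the intersection windows.
Summing the common windows: 105 + 30 = 135 minutes.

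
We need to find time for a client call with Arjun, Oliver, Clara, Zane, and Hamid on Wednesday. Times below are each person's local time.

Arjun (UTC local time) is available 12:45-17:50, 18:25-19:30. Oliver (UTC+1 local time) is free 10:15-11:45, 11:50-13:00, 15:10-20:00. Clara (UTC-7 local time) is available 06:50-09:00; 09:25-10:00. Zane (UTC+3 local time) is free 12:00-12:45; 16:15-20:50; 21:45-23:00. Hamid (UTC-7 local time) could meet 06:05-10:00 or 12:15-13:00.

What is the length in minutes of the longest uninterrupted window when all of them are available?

Arjun in UTC: 12:45-17:50, 18:25-19:30.
Oliver in UTC: 09:15-10:45, 10:50-12:00, 14:10-19:00 (subtract 1h to convert from UTC+1).
Clara in UTC: 13:50-16:00, 16:25-17:00 (add 7h to convert from UTC-7).
Zane in UTC: 09:00-09:45, 13:15-17:50, 18:45-20:00 (subtract 3h to convert from UTC+3).
Hamid in UTC: 13:05-17:00, 19:15-20:00 (add 7h to convert from UTC-7).
Arjun ∩ Oliver: 14:10-17:50, 18:25-19:00.
Arjun ∩ Oliver ∩ Clara: 14:10-16:00, 16:25-17:00.
Arjun ∩ Oliver ∩ Clara ∩ Zane: 14:10-16:00, 16:25-17:00.
Arjun ∩ Oliver ∩ Clara ∩ Zane ∩ Hamid: 14:10-16:00, 16:25-17:00.
So the common availability across everyone is 14:10-16:00, 16:25-17:00.
The longest is 14:10-16:00 at 110 minutes.

110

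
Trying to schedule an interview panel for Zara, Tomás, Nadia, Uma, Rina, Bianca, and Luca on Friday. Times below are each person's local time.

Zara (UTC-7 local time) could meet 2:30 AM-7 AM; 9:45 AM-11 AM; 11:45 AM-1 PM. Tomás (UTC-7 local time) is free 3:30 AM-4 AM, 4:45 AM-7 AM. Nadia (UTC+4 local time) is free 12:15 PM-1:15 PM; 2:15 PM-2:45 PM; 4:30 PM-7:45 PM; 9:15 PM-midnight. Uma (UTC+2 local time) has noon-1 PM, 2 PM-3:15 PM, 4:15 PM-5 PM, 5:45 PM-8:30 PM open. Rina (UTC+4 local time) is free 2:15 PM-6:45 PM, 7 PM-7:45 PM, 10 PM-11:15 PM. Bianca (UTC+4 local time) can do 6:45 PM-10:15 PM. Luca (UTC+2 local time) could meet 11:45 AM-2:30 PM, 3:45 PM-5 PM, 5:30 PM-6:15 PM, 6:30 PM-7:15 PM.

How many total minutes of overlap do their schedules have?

Zara in UTC: 09:30-14:00, 16:45-18:00, 18:45-20:00 (add 7h to convert from UTC-7).
Tomás in UTC: 10:30-11:00, 11:45-14:00 (add 7h to convert from UTC-7).
Nadia in UTC: 08:15-09:15, 10:15-10:45, 12:30-15:45, 17:15-20:00 (subtract 4h to convert from UTC+4).
Uma in UTC: 10:00-11:00, 12:00-13:15, 14:15-15:00, 15:45-18:30 (subtract 2h to convert from UTC+2).
Rina in UTC: 10:15-14:45, 15:00-15:45, 18:00-19:15 (subtract 4h to convert from UTC+4).
Bianca in UTC: 14:45-18:15 (subtract 4h to convert from UTC+4).
Luca in UTC: 09:45-12:30, 13:45-15:00, 15:30-16:15, 16:30-17:15 (subtract 2h to convert from UTC+2).
Zara ∩ Tomás: 10:30-11:00, 11:45-14:00.
Zara ∩ Tomás ∩ Nadia: 10:30-10:45, 12:30-14:00.
Zara ∩ Tomás ∩ Nadia ∩ Uma: 10:30-10:45, 12:30-13:15.
Zara ∩ Tomás ∩ Nadia ∩ Uma ∩ Rina: 10:30-10:45, 12:30-13:15.
Zara ∩ Tomás ∩ Nadia ∩ Uma ∩ Rina ∩ Bianca: ∅.
Zara ∩ Tomás ∩ Nadia ∩ Uma ∩ Rina ∩ Bianca ∩ Luca: ∅.
There is no time when everyone is free.
There is no common window, so the total is 0 minutes.

0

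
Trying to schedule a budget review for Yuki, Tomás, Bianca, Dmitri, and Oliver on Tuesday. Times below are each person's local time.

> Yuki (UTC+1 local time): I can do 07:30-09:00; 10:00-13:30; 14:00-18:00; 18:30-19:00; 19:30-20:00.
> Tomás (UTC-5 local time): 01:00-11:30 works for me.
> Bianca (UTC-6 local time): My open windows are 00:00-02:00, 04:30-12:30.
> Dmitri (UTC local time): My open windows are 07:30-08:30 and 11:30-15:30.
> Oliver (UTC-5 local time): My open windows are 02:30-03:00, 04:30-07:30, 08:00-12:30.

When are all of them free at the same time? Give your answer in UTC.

07:30-08:00, 11:30-12:30, 13:00-15:30

Yuki in UTC: 06:30-08:00, 09:00-12:30, 13:00-17:00, 17:30-18:00, 18:30-19:00 (subtract 1h to convert from UTC+1).
Tomás in UTC: 06:00-16:30 (add 5h to convert from UTC-5).
Bianca in UTC: 06:00-08:00, 10:30-18:30 (add 6h to convert from UTC-6).
Dmitri in UTC: 07:30-08:30, 11:30-15:30.
Oliver in UTC: 07:30-08:00, 09:30-12:30, 13:00-17:30 (add 5h to convert from UTC-5).
Yuki ∩ Tomás: 06:30-08:00, 09:00-12:30, 13:00-16:30.
Yuki ∩ Tomás ∩ Bianca: 06:30-08:00, 10:30-12:30, 13:00-16:30.
Yuki ∩ Tomás ∩ Bianca ∩ Dmitri: 07:30-08:00, 11:30-12:30, 13:00-15:30.
Yuki ∩ Tomás ∩ Bianca ∩ Dmitri ∩ Oliver: 07:30-08:00, 11:30-12:30, 13:00-15:30.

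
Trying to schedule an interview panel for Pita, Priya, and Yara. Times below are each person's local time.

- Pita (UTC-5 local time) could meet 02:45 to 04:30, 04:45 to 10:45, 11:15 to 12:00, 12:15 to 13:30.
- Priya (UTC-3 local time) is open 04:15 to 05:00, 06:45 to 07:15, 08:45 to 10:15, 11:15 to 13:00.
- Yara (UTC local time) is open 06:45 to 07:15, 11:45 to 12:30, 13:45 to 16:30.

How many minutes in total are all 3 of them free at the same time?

Pita in UTC: 07:45-09:30, 09:45-15:45, 16:15-17:00, 17:15-18:30 (add 5h to convert from UTC-5).
Priya in UTC: 07:15-08:00, 09:45-10:15, 11:45-13:15, 14:15-16:00 (add 3h to convert from UTC-3).
Yara in UTC: 06:45-07:15, 11:45-12:30, 13:45-16:30.
Pita ∩ Priya: 07:45-08:00, 09:45-10:15, 11:45-13:15, 14:15-15:45.
Pita ∩ Priya ∩ Yara: 11:45-12:30, 14:15-15:45.
Summing the common windows: 45 + 90 = 135 minutes.

135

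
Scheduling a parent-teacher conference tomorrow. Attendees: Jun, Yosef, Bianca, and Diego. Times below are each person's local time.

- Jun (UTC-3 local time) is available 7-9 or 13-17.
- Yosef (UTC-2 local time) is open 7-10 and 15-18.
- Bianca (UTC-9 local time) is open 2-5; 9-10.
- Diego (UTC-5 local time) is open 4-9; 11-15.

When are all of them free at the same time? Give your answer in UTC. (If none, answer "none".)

Jun in UTC: 10:00-12:00, 16:00-20:00 (add 3h to convert from UTC-3).
Yosef in UTC: 09:00-12:00, 17:00-20:00 (add 2h to convert from UTC-2).
Bianca in UTC: 11:00-14:00, 18:00-19:00 (add 9h to convert from UTC-9).
Diego in UTC: 09:00-14:00, 16:00-20:00 (add 5h to convert from UTC-5).
Jun ∩ Yosef: 10:00-12:00, 17:00-20:00.
Jun ∩ Yosef ∩ Bianca: 11:00-12:00, 18:00-19:00.
Jun ∩ Yosef ∩ Bianca ∩ Diego: 11:00-12:00, 18:00-19:00.
Those are the intersection windows.

11:00-12:00, 18:00-19:00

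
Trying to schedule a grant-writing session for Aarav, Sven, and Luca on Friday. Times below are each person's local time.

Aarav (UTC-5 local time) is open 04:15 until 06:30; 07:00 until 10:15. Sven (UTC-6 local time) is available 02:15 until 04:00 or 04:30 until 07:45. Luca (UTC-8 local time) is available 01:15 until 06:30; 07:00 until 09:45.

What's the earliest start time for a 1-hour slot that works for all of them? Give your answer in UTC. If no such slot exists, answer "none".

Aarav in UTC: 09:15-11:30, 12:00-15:15 (add 5h to convert from UTC-5).
Sven in UTC: 08:15-10:00, 10:30-13:45 (add 6h to convert from UTC-6).
Luca in UTC: 09:15-14:30, 15:00-17:45 (add 8h to convert from UTC-8).
Aarav ∩ Sven: 09:15-10:00, 10:30-11:30, 12:00-13:45.
Aarav ∩ Sven ∩ Luca: 09:15-10:00, 10:30-11:30, 12:00-13:45.
The first common window of at least 60 minutes is 10:30-11:30, so the earliest start is 10:30.

10:30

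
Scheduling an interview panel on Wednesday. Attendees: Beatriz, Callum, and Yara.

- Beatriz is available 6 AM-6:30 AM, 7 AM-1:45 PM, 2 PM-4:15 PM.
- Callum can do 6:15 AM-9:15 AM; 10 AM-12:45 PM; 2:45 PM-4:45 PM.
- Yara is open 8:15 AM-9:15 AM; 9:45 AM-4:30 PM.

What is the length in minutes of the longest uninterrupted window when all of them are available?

Beatriz ∩ Callum: 06:15-06:30, 07:00-09:15, 10:00-12:45, 14:45-16:15.
Beatriz ∩ Callum ∩ Yara: 08:15-09:15, 10:00-12:45, 14:45-16:15.
The longest is 10:00-12:45 at 165 minutes.

165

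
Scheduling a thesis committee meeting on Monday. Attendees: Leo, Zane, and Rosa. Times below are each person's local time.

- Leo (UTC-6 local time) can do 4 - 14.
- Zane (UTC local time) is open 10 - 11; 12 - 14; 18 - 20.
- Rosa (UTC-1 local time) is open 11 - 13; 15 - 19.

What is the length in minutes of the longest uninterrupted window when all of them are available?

Leo in UTC: 10:00-20:00 (add 6h to convert from UTC-6).
Zane in UTC: 10:00-11:00, 12:00-14:00, 18:00-20:00.
Rosa in UTC: 12:00-14:00, 16:00-20:00 (add 1h to convert from UTC-1).
Leo ∩ Zane: 10:00-11:00, 12:00-14:00, 18:00-20:00.
Leo ∩ Zane ∩ Rosa: 12:00-14:00, 18:00-20:00.
The longest is 12:00-14:00 at 120 minutes.

120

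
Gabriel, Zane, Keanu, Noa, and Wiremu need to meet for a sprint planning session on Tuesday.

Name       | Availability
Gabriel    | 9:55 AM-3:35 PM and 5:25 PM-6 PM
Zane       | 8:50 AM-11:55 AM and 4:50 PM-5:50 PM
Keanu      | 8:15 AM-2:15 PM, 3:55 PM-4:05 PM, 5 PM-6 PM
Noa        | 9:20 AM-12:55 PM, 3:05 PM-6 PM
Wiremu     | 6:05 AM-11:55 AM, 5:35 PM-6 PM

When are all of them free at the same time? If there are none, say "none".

09:55-11:55, 17:35-17:50

Gabriel ∩ Zane: 09:55-11:55, 17:25-17:50.
Gabriel ∩ Zane ∩ Keanu: 09:55-11:55, 17:25-17:50.
Gabriel ∩ Zane ∩ Keanu ∩ Noa: 09:55-11:55, 17:25-17:50.
Gabriel ∩ Zane ∩ Keanu ∩ Noa ∩ Wiremu: 09:55-11:55, 17:35-17:50.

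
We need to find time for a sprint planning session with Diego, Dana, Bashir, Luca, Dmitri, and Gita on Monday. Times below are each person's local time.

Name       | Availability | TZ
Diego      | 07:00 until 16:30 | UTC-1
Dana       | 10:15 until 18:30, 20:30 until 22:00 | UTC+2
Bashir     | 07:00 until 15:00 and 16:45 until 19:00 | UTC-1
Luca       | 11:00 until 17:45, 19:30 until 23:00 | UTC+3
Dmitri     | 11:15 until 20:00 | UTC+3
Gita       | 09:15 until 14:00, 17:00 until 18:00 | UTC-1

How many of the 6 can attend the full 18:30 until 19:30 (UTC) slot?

3

Diego in UTC: 08:00-17:30 (add 1h to convert from UTC-1).
Dana in UTC: 08:15-16:30, 18:30-20:00 (subtract 2h to convert from UTC+2).
Bashir in UTC: 08:00-16:00, 17:45-20:00 (add 1h to convert from UTC-1).
Luca in UTC: 08:00-14:45, 16:30-20:00 (subtract 3h to convert from UTC+3).
Dmitri in UTC: 08:15-17:00 (subtract 3h to convert from UTC+3).
Gita in UTC: 10:15-15:00, 18:00-19:00 (add 1h to convert from UTC-1).
Dana, Bashir, and Luca can make the full 18:30-19:30 slot — that's 3.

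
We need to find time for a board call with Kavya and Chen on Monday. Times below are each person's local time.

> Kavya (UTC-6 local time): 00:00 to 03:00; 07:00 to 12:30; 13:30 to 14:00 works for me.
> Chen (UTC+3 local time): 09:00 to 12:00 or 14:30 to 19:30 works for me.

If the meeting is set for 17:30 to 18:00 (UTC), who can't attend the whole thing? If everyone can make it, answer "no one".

Chen

Kavya in UTC: 06:00-09:00, 13:00-18:30, 19:30-20:00 (add 6h to convert from UTC-6).
Chen in UTC: 06:00-09:00, 11:30-16:30 (subtract 3h to convert from UTC+3).
Kavya: free for 17:30-18:00. Chen: not fully free for 17:30-18:00.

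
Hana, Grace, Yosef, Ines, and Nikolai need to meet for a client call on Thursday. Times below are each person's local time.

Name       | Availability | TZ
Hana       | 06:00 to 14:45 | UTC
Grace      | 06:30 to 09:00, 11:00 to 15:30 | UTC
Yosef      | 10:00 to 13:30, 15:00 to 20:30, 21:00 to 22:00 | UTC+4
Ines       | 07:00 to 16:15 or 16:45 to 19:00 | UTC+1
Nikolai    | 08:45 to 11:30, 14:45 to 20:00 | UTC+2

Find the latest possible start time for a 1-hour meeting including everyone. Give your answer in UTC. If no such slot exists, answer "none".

Hana in UTC: 06:00-14:45.
Grace in UTC: 06:30-09:00, 11:00-15:30.
Yosef in UTC: 06:00-09:30, 11:00-16:30, 17:00-18:00 (subtract 4h to convert from UTC+4).
Ines in UTC: 06:00-15:15, 15:45-18:00 (subtract 1h to convert from UTC+1).
Nikolai in UTC: 06:45-09:30, 12:45-18:00 (subtract 2h to convert from UTC+2).
Hana ∩ Grace: 06:30-09:00, 11:00-14:45.
Hana ∩ Grace ∩ Yosef: 06:30-09:00, 11:00-14:45.
Hana ∩ Grace ∩ Yosef ∩ Ines: 06:30-09:00, 11:00-14:45.
Hana ∩ Grace ∩ Yosef ∩ Ines ∩ Nikolai: 06:45-09:00, 12:45-14:45.
So the common availability across everyone is 06:45-09:00, 12:45-14:45.
The last common window of at least 60 minutes is 12:45-14:45; a 60-minute meeting can start as late as 13:45 and still end by 14:45.

13:45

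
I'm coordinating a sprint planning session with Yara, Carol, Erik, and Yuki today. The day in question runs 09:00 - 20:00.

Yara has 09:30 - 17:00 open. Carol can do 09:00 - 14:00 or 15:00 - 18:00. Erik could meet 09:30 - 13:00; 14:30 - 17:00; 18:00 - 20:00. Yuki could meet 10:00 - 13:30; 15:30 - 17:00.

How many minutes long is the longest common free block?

Yara ∩ Carol: 09:30-14:00, 15:00-17:00.
Yara ∩ Carol ∩ Erik: 09:30-13:00, 15:00-17:00.
Yara ∩ Carol ∩ Erik ∩ Yuki: 10:00-13:00, 15:30-17:00.
The longest is 10:00-13:00 at 180 minutes.

180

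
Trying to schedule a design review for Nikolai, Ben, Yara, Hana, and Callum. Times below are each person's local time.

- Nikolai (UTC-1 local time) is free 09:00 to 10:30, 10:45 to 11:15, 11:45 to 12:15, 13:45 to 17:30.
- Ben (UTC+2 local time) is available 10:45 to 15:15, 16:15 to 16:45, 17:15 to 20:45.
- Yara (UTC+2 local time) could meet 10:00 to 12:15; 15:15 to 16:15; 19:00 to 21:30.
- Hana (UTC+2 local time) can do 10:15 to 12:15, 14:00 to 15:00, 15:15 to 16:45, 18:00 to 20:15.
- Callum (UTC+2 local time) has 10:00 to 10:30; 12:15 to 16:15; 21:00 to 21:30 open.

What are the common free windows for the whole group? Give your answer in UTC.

none

Nikolai in UTC: 10:00-11:30, 11:45-12:15, 12:45-13:15, 14:45-18:30 (add 1h to convert from UTC-1).
Ben in UTC: 08:45-13:15, 14:15-14:45, 15:15-18:45 (subtract 2h to convert from UTC+2).
Yara in UTC: 08:00-10:15, 13:15-14:15, 17:00-19:30 (subtract 2h to convert from UTC+2).
Hana in UTC: 08:15-10:15, 12:00-13:00, 13:15-14:45, 16:00-18:15 (subtract 2h to convert from UTC+2).
Callum in UTC: 08:00-08:30, 10:15-14:15, 19:00-19:30 (subtract 2h to convert from UTC+2).
Nikolai ∩ Ben: 10:00-11:30, 11:45-12:15, 12:45-13:15, 15:15-18:30.
Nikolai ∩ Ben ∩ Yara: 10:00-10:15, 17:00-18:30.
Nikolai ∩ Ben ∩ Yara ∩ Hana: 10:00-10:15, 17:00-18:15.
Nikolai ∩ Ben ∩ Yara ∩ Hana ∩ Callum: ∅.
There is no time when everyone is free.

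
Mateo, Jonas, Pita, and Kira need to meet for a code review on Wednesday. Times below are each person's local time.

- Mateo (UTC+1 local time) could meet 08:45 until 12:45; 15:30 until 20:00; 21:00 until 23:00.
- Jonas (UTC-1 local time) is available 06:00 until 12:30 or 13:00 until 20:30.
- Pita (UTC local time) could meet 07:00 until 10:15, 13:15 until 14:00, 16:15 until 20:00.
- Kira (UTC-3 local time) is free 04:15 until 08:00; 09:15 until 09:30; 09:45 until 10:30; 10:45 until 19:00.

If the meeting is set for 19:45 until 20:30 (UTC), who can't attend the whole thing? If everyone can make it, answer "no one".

Mateo in UTC: 07:45-11:45, 14:30-19:00, 20:00-22:00 (subtract 1h to convert from UTC+1).
Jonas in UTC: 07:00-13:30, 14:00-21:30 (add 1h to convert from UTC-1).
Pita in UTC: 07:00-10:15, 13:15-14:00, 16:15-20:00.
Kira in UTC: 07:15-11:00, 12:15-12:30, 12:45-13:30, 13:45-22:00 (add 3h to convert from UTC-3).
Mateo: not fully free for 19:45-20:30. Jonas: free for 19:45-20:30. Pita: not fully free for 19:45-20:30. Kira: free for 19:45-20:30.

Mateo, Pita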